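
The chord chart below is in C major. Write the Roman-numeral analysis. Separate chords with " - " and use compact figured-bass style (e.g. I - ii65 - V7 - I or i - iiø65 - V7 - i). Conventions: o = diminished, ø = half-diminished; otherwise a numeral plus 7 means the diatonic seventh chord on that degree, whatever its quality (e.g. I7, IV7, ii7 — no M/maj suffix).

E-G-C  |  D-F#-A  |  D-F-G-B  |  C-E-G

I6 - V/V - V43 - I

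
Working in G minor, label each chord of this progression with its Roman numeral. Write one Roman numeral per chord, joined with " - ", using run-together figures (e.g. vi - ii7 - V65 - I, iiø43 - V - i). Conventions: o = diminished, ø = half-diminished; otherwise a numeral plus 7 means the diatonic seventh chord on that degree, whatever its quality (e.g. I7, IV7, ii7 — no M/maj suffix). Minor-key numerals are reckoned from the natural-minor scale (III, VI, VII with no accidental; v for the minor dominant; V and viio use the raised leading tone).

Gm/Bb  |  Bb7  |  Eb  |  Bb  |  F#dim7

Gm/Bb: minor triad on G = scale degree 1 → i6.
Bb7: a dominant seventh chord on Bb, the applied dominant of VI → V7/VI.
Eb: major triad on Eb = scale degree 6 → VI.
Bb has root Bb, degree 3 in G minor, so III.
F#dim7: fully diminished seventh chord on F# = scale degree 7 → viio7.

i6 - V7/VI - VI - III - viio7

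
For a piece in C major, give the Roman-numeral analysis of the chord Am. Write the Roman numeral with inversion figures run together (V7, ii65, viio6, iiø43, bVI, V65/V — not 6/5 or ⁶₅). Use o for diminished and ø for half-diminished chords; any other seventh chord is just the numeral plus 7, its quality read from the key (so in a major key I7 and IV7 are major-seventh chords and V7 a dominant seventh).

Stacked in thirds the chord is A-C-E: a minor triad on A.
A is scale degree 6 in C major, and a minor triad on that degree is written vi.

vi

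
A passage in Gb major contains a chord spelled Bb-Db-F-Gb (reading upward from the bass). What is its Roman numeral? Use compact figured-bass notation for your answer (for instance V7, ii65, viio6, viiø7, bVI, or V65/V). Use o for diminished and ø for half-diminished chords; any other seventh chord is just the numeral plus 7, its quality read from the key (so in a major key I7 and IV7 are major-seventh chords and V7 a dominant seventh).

I65

Stacked in thirds the chord is Gb-Bb-Db-F: a major seventh chord on Gb.
In Gb major, Gb is the tonic; the diatonic major seventh chord there is I7.
With Bb in the bass the chord is in first inversion, so the figured bass is 65.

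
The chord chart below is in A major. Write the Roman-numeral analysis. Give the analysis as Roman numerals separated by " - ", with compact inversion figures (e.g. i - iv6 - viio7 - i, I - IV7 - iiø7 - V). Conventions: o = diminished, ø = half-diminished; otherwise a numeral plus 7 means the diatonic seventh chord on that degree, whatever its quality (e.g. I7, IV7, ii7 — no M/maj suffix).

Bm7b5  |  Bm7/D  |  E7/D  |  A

Bm7b5: half-diminished seventh chord on B — chromatic; iiø7 (borrowed from the parallel minor).
Bm7/D has root B, degree 2 in A major, so ii65.
E7/D: dominant seventh chord on E = scale degree 5 → V42.
A: root A is the tonic; major triad there is I.

iiø7 - ii65 - V42 - I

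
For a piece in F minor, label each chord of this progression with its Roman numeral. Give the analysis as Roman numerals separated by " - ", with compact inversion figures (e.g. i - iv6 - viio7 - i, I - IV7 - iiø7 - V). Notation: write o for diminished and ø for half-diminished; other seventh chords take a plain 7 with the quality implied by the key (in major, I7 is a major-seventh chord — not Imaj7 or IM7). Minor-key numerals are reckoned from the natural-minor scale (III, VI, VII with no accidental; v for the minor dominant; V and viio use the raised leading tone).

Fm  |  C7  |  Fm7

i - V7 - i7

Fm: minor triad on F = scale degree 1 → i.
C7: dominant seventh chord on C = scale degree 5 → V7.
Fm7 has root F, degree 1 in F minor, so i7.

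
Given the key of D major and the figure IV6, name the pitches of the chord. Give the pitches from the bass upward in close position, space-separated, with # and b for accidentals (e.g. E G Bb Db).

In D major, the fourth degree is G, and the diatonic chord built there is a major triad.
That chord is spelled G-B-D.
With the 6 figure the chord is in first inversion; from the bass B upward in close position it reads B-D-G.

B D G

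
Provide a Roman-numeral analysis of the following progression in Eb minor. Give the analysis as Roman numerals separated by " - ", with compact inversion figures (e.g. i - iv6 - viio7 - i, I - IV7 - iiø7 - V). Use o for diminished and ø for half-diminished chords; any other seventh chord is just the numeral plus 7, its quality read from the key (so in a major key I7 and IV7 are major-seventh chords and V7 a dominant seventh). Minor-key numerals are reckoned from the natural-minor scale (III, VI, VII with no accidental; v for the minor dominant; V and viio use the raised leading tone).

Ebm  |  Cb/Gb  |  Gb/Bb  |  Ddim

i - VI64 - III6 - viio

Ebm: minor triad on Eb = scale degree 1 → i.
Cb/Gb: root Cb is the submediant; major triad there is VI64.
Gb/Bb: major triad on Gb = scale degree 3 → III6.
Ddim: root D is the leading tone; diminished triad there is viio.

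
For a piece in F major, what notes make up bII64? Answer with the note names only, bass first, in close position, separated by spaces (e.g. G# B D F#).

Db Gb Bb

bII64 is the Neapolitan chord — a major triad on the lowered second degree. In F major that root is Gb.
So the chord is Gb-Bb-Db.
With the 64 figure the chord is in second inversion; from the bass Db upward in close position it reads Db-Gb-Bb.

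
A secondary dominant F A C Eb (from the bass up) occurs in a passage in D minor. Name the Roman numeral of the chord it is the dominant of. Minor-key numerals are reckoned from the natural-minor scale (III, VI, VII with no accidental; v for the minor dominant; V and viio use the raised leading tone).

VI

The chord is a dominant seventh chord on F.
A dominant resolves down a perfect fifth: F → Bb. In D minor, Bb is scale degree 6, i.e. VI.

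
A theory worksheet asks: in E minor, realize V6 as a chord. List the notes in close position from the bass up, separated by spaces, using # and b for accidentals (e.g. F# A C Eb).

D# F# B

In E minor, scale degree 5 is B. The dominant is major (leading tone raised), so V is a major triad.
That chord is spelled B-D#-F#.
With the 6 figure the chord is in first inversion; from the bass D# upward in close position it reads D#-F#-B.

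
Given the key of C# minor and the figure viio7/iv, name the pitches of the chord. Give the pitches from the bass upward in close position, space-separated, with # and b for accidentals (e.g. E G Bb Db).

The slash marks an applied leading-tone chord: viio of iv. In C# minor, iv is F#, so the leading tone to it is E#, a half step below.
Building a fully diminished seventh chord on E# gives E#-G#-B-D.

E# G# B D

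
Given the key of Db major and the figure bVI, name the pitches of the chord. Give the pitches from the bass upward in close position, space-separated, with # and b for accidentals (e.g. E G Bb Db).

bVI is a major triad on the lowered sixth degree, borrowed from the parallel minor. In Db major that root is Bbb.
So the chord is Bbb-Db-Fb.

Bbb Db Fb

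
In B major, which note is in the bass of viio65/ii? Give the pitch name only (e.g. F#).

The applied chord viio65/ii is rooted on B#: B#-D#-F#-A.
The figure 65 means first inversion — the third is in the bass.

D#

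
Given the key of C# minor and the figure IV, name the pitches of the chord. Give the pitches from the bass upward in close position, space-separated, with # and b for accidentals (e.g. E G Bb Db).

IV is the major subdominant, borrowed from the parallel major. In C# minor that root is F#.
So the chord is F#-A#-C#, a major triad.

F# A# C#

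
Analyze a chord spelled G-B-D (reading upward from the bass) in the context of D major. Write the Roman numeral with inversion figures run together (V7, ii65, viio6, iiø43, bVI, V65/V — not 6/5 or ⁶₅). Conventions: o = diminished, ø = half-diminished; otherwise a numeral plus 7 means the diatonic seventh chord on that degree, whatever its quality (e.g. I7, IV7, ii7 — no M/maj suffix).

The pitches G-B-D form a major triad rooted on G.
G is scale degree 4 in D major, and a major triad on that degree is written IV.

IV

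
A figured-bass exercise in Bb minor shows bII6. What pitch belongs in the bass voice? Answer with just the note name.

Eb

bII in Bb minor has root Cb; the chord is Cb-Eb-Gb.
The figure 6 means first inversion — the third is in the bass.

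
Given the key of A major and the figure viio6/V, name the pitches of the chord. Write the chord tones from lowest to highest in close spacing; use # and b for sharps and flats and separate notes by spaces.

F# A D#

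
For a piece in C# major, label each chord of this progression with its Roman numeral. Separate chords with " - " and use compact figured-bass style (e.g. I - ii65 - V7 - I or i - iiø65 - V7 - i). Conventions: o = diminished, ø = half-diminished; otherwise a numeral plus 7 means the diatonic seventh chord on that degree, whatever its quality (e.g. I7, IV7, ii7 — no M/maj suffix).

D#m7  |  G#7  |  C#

D#m7: minor seventh chord on D# = scale degree 2 → ii7.
G#7: dominant seventh chord on G# = scale degree 5 → V7.
C#: root C# is the tonic; major triad there is I.

ii7 - V7 - I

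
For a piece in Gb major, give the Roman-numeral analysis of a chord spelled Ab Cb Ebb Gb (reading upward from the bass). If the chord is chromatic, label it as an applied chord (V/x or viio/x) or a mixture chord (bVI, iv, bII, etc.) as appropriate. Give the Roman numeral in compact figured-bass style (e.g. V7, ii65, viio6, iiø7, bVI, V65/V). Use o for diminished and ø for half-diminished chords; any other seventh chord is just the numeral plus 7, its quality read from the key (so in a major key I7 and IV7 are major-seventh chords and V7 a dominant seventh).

iiø7

The pitches Ab-Cb-Ebb-Gb form a half-diminished seventh chord rooted on Ab.
Ab is the second degree of Gb major. This is the half-diminished supertonic seventh, borrowed from the parallel minor.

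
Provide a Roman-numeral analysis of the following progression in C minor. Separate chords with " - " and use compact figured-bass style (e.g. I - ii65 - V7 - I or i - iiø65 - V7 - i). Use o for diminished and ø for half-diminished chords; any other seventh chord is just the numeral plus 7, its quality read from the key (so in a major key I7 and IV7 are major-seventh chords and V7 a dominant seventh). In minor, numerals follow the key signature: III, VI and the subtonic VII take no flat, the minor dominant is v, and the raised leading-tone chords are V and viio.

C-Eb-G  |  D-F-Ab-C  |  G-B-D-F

C-Eb-G: minor triad on C = scale degree 1 → i.
D-F-Ab-C: half-diminished seventh chord on D = scale degree 2 → iiø7.
G-B-D-F: root G is the dominant; dominant seventh chord there is V7.

i - iiø7 - V7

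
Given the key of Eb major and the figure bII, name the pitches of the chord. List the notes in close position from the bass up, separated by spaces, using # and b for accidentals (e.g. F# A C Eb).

bII is the Neapolitan chord — a major triad on the lowered second degree. In Eb major that root is Fb.
So the chord is Fb-Ab-Cb, a major triad.

Fb Ab Cb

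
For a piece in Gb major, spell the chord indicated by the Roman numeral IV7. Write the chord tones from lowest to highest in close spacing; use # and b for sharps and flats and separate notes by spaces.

Cb Eb Gb Bb

The numeral's case and figure indicate a major seventh chord. In Gb major its root, scale degree 4, is Cb.
Stacking thirds from Cb gives Cb-Eb-Gb-Bb.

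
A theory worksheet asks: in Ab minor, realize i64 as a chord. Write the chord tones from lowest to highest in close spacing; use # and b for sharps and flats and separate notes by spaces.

Eb Ab Cb

The numeral's case and figure indicate a minor triad. In Ab minor its root, the tonic, is Ab.
Stacking thirds from Ab gives Ab-Cb-Eb.
The figured bass 64 indicates second inversion, placing the fifth (Eb) in the bass: Eb-Ab-Cb.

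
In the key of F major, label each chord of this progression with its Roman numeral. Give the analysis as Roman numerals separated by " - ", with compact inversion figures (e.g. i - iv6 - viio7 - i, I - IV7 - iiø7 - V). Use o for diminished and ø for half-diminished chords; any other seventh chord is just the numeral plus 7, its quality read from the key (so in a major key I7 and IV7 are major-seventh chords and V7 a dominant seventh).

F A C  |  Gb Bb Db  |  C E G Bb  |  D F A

I - bII - V7 - vi

F-A-C: major triad on F = scale degree 1 → I.
Gb-Bb-Db: major triad on Gb — chromatic; Gb is the lowered second degree, so this is the Neapolitan chord, bII.
C-E-G-Bb has root C, degree 5 in F major, so V7.
D-F-A: root D is the submediant; minor triad there is vi.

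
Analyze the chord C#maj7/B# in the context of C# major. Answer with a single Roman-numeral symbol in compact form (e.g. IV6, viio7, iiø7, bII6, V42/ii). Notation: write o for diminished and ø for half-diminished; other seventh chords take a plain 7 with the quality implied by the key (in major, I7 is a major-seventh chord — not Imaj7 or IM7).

I42

Stacked in thirds the chord is C#-E#-G#-B#: a major seventh chord on C#.
In C# major, C# is the tonic; the diatonic major seventh chord there is I7.
With B# in the bass the chord is in third inversion, so the figured bass is 42.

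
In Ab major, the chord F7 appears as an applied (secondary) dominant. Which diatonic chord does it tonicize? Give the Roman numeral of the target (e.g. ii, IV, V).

ii

The chord is a dominant seventh chord on F.
A dominant resolves down a perfect fifth: F → Bb. In Ab major, Bb is scale degree 2, i.e. ii.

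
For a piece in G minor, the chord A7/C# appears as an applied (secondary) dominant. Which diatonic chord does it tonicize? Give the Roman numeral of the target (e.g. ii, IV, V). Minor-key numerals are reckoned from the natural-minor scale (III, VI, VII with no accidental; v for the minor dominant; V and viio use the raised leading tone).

The chord is a dominant seventh chord on A.
A dominant resolves down a perfect fifth: A → D. In G minor, D is scale degree 5, i.e. V.

V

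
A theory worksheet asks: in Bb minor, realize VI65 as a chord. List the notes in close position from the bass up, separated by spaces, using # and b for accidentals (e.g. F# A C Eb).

In Bb minor, scale degree 6 is Gb, and the diatonic chord built there is a major seventh chord.
Stacking thirds from Gb gives Gb-Bb-Db-F.
The figured bass 65 indicates first inversion, placing the third (Bb) in the bass: Bb-Db-F-Gb.

Bb Db F Gb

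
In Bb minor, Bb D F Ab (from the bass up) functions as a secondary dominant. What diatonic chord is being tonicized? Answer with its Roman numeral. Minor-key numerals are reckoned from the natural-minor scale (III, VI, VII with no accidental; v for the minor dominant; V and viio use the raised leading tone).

The chord is a dominant seventh chord on Bb.
A dominant resolves down a perfect fifth: Bb → Eb. In Bb minor, Eb is scale degree 4, i.e. iv.

iv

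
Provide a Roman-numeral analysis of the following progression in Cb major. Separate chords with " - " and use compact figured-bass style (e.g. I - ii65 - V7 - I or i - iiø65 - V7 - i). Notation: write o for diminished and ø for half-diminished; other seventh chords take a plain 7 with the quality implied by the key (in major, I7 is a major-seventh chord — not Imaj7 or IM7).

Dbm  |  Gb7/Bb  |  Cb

ii - V65 - I

Dbm: root Db is the supertonic; minor triad there is ii.
Gb7/Bb has root Gb, degree 5 in Cb major, so V65.
Cb has root Cb, degree 1 in Cb major, so I.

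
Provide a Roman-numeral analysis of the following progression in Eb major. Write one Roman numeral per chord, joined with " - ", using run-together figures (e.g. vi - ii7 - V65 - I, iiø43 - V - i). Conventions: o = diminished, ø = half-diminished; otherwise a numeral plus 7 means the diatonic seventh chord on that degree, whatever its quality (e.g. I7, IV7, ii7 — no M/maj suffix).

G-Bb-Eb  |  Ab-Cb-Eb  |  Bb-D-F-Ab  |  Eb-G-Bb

I6 - iv - V7 - I

G-Bb-Eb has root Eb, degree 1 in Eb major, so I6.
Ab-Cb-Eb: Ab with this quality isn't in the key; it's iv, borrowed from the parallel minor.
Bb-D-F-Ab has root Bb, degree 5 in Eb major, so V7.
Eb-G-Bb: major triad on Eb = scale degree 1 → I.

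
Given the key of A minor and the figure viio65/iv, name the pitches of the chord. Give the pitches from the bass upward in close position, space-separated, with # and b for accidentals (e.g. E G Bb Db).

E G Bb C#

The slash marks an applied leading-tone chord: viio of iv. In A minor, iv is D, so the leading tone to it is C#, a half step below.
Building a fully diminished seventh chord on C# gives C#-E-G-Bb.
The figured bass 65 indicates first inversion, placing the third (E) in the bass: E-G-Bb-C#.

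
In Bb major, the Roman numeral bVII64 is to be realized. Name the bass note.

Eb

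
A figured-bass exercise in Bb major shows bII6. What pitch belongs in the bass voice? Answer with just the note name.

Eb

bII in Bb major has root Cb; the chord is Cb-Eb-Gb.
The figure 6 means first inversion — the third is in the bass.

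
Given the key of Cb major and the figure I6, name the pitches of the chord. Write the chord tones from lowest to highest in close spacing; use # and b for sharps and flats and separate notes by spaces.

Eb Gb Cb

In Cb major, the first degree is Cb, and the diatonic chord built there is a major triad.
That chord is spelled Cb-Eb-Gb.
With the 6 figure the chord is in first inversion; from the bass Eb upward in close position it reads Eb-Gb-Cb.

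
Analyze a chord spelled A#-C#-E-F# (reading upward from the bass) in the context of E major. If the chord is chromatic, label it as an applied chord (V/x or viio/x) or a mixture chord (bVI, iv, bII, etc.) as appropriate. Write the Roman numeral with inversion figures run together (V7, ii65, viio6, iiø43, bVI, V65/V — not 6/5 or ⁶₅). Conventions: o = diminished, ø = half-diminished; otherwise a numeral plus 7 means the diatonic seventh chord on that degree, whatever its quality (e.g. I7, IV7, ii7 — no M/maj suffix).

V65/V

The pitches F#-A#-C#-E form a dominant seventh chord rooted on F#.
F# is not a diatonic chord root with this quality in E major, but it lies a perfect fifth above B (V), so the chord functions as an applied dominant of V.
With A# in the bass the chord is in first inversion, so the figured bass is 65.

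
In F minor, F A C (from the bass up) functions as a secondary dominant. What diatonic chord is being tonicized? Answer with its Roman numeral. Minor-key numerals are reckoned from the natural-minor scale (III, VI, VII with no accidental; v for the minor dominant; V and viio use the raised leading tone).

iv

The chord is a major triad on F.
A dominant resolves down a perfect fifth: F → Bb. In F minor, Bb is scale degree 4, i.e. iv.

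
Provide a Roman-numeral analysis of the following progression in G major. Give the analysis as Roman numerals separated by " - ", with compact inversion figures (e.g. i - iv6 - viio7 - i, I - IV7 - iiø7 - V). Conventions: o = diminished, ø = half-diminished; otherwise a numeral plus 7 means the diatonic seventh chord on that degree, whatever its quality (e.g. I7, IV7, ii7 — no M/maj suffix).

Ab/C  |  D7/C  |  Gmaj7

Ab/C: major triad on Ab — chromatic; Ab is the lowered second degree, so this is the Neapolitan sixth, bII6 (third, C, in the bass — hence the 6).
D7/C: root D is the dominant; dominant seventh chord there is V42.
Gmaj7: major seventh chord on G = scale degree 1 → I7.

bII6 - V42 - I7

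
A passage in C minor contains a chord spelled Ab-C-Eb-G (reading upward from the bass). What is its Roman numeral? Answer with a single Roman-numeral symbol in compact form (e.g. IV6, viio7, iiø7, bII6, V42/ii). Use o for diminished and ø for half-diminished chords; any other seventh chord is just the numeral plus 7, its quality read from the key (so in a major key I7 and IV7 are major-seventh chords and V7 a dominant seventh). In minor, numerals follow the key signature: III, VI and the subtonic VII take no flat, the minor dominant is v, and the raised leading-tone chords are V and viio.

VI7

The pitches Ab-C-Eb-G form a major seventh chord rooted on Ab.
In C minor, Ab is the submediant; the diatonic major seventh chord there is VI7.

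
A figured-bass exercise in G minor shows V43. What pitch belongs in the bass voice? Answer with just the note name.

A

V in G minor has root D; the chord is D-F#-A-C.
The figure 43 means second inversion — the fifth is in the bass.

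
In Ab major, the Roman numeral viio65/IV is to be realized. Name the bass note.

Eb

The applied chord viio65/IV is rooted on C: C-Eb-Gb-Bbb.
The figure 65 means first inversion — the third is in the bass.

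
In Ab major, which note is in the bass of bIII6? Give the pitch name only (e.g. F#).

Eb

bIII in Ab major has root Cb; the chord is Cb-Eb-Gb.
The figure 6 means first inversion — the third is in the bass.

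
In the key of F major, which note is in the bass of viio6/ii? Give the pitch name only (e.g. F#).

A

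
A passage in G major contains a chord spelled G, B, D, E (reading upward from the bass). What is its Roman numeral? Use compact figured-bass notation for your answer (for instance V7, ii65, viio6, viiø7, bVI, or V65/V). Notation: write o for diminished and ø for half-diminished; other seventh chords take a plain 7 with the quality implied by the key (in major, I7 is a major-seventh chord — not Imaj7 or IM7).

vi65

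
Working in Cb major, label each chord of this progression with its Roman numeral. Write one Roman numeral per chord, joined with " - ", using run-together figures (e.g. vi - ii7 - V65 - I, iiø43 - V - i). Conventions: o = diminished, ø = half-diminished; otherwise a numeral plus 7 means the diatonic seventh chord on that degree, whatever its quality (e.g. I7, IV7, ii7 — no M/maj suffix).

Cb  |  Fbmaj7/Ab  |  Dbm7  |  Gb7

Cb: root Cb is the tonic; major triad there is I.
Fbmaj7/Ab: root Fb is the subdominant; major seventh chord there is IV65.
Dbm7: minor seventh chord on Db = scale degree 2 → ii7.
Gb7: root Gb is the dominant; dominant seventh chord there is V7.

I - IV65 - ii7 - V7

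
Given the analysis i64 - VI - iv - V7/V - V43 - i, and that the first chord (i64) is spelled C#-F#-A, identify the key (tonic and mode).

The chord F#m/C# is a minor triad rooted on F#; its label is i64.
If F# is scale degree 1 and the mode makes that degree carry a minor triad, the tonic is F# and the mode is minor.

F# minor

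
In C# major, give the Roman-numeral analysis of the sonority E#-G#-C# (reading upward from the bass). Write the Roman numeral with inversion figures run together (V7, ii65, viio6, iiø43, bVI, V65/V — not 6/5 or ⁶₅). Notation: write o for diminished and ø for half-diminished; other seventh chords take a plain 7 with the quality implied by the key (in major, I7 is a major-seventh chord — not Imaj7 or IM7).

I6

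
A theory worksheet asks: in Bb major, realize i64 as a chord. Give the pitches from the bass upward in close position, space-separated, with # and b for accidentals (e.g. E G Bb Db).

F Bb Db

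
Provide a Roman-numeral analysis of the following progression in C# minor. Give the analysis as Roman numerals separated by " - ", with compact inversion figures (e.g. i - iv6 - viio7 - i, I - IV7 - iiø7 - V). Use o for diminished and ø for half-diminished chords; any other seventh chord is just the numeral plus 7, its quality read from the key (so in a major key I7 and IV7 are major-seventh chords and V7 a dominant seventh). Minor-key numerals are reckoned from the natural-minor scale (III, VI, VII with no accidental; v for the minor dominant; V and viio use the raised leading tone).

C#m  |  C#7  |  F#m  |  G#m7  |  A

C#m: minor triad on C# = scale degree 1 → i.
C#7: chromatic; C# is V of iv, so V7/iv.
F#m has root F#, degree 4 in C# minor, so iv.
G#m7: minor seventh chord on G# = scale degree 5 → v7.
A has root A, degree 6 in C# minor, so VI.

i - V7/iv - iv - v7 - VI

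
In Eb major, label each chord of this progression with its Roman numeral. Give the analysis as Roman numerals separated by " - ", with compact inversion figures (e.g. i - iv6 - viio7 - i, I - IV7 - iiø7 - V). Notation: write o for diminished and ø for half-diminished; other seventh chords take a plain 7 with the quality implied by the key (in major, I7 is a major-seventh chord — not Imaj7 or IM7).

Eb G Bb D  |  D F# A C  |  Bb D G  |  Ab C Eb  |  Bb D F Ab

I7 - V7/iii - iii6 - IV - V7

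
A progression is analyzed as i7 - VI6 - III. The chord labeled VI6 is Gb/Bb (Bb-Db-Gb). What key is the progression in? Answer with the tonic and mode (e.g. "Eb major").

The anchor chord is a major triad on Gb, labeled VI6.
VI6 on Gb implies Gb is the submediant; that puts the tonic at Bb, and the uppercase numeral fits minor mode.

Bb minor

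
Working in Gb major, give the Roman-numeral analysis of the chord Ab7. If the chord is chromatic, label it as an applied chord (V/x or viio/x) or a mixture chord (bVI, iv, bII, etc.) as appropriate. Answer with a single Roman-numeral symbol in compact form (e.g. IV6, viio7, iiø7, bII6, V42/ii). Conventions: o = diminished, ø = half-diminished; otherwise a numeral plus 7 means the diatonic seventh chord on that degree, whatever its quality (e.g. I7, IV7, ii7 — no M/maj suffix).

V7/V

Stacked in thirds the chord is Ab-C-Eb-Gb: a dominant seventh chord on Ab.
Ab is not a diatonic chord root with this quality in Gb major, but it lies a perfect fifth above Db (V), so the chord functions as an applied dominant of V.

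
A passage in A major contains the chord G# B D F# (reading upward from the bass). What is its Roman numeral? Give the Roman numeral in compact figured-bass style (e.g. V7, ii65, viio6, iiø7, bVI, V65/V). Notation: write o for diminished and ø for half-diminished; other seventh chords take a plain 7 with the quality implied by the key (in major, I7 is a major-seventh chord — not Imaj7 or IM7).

viiø7

Stacked in thirds the chord is G#-B-D-F#: a half-diminished seventh chord on G#.
G# is scale degree 7 in A major, and a half-diminished seventh chord on that degree is written viiø7.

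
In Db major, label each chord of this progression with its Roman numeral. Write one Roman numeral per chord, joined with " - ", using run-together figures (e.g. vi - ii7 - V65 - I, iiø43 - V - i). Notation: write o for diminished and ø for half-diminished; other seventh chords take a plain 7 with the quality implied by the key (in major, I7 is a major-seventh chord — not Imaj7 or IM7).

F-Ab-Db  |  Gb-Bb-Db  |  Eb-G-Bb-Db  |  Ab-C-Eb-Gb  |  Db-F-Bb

I6 - IV - V7/V - V7 - vi6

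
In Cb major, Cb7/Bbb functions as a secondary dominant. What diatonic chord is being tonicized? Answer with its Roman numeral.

IV

The chord is a dominant seventh chord on Cb.
A dominant resolves down a perfect fifth: Cb → Fb. In Cb major, Fb is scale degree 4, i.e. IV.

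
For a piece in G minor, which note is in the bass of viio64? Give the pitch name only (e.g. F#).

viio in G minor has root F#; the chord is F#-A-C.
The figure 64 means second inversion — the fifth is in the bass.

C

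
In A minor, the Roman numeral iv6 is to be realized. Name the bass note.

iv in A minor has root D; the chord is D-F-A.
The figure 6 means first inversion — the third is in the bass.

F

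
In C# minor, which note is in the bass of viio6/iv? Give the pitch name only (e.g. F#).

G#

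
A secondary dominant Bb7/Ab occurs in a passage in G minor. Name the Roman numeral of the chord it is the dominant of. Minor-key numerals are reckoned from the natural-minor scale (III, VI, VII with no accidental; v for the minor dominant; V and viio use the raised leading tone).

The chord is a dominant seventh chord on Bb.
A dominant resolves down a perfect fifth: Bb → Eb. In G minor, Eb is scale degree 6, i.e. VI.

VI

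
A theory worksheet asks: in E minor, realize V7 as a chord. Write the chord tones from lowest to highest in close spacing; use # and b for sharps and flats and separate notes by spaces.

B D# F# A

In E minor, the dominant is B. The dominant is major (leading tone raised), so V is a dominant seventh chord.
Stacking thirds from B gives B-D#-F#-A.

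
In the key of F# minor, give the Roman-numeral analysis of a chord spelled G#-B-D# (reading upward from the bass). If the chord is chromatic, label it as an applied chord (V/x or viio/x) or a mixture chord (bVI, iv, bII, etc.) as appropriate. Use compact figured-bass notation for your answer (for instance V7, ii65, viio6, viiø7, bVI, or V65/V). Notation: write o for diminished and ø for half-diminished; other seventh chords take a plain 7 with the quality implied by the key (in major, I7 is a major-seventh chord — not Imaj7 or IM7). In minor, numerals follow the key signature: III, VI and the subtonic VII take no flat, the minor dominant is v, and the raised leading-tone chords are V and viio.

ii

Stacked in thirds the chord is G#-B-D#: a minor triad on G#.
G# is the second degree of F# minor. This is the minor supertonic, borrowed from the parallel major (the Dorian ii).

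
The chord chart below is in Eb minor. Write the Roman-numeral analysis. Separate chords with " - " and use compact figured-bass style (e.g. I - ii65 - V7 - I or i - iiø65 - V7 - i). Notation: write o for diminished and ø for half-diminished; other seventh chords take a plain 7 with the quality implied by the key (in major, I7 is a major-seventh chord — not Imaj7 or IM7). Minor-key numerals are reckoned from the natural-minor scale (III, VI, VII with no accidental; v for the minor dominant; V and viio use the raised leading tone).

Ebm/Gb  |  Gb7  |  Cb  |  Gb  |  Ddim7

i6 - V7/VI - VI - III - viio7

Ebm/Gb has root Eb, degree 1 in Eb minor, so i6.
Gb7: chromatic; Gb is V of VI, so V7/VI.
Cb: major triad on Cb = scale degree 6 → VI.
Gb: root Gb is the mediant; major triad there is III.
Ddim7 has root D, degree 7 in Eb minor, so viio7.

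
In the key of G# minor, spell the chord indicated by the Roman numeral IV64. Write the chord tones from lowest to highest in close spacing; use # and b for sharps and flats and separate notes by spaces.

IV64 is the major subdominant, borrowed from the parallel major. In G# minor that root is C#.
So the chord is C#-E#-G#, a major triad.
The figured bass 64 indicates second inversion, placing the fifth (G#) in the bass: G#-C#-E#.

G# C# E#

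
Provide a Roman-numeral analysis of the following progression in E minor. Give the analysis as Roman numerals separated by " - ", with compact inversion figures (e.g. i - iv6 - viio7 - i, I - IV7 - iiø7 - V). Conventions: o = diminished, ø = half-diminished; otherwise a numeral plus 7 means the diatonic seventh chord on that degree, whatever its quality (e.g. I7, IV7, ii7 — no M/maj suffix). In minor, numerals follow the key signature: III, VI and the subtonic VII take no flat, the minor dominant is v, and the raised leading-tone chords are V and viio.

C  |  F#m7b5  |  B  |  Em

C has root C, degree 6 in E minor, so VI.
F#m7b5: root F# is the supertonic; half-diminished seventh chord there is iiø7.
B has root B, degree 5 in E minor, so V.
Em: root E is the tonic; minor triad there is i.

VI - iiø7 - V - i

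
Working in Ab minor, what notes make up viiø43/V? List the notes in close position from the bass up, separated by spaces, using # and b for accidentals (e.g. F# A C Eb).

Ab C D F

viiø43/V is a secondary leading-tone chord. The target V is Eb in Ab minor; the applied chord is rooted a semitone below, on D.
Building a half-diminished seventh chord on D gives D-F-Ab-C.
With the 43 figure the chord is in second inversion; from the bass Ab upward in close position it reads Ab-C-D-F.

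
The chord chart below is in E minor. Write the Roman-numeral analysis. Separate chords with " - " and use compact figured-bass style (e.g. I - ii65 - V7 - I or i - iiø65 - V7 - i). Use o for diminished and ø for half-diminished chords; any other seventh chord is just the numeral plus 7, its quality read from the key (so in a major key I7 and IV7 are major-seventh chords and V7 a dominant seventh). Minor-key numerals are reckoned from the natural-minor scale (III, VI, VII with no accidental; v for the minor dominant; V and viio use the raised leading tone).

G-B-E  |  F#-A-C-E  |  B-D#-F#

G-B-E: root E is the tonic; minor triad there is i6.
F#-A-C-E: half-diminished seventh chord on F# = scale degree 2 → iiø7.
B-D#-F#: root B is the dominant; major triad there is V.

i6 - iiø7 - V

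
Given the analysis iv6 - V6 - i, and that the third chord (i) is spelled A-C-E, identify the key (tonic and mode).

A minor

The chord Am is a minor triad rooted on A; its label is i.
If A is scale degree 1 and the mode makes that degree carry a minor triad, the tonic is A and the mode is minor.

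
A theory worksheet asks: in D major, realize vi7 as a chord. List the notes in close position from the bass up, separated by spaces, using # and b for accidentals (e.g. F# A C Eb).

B D F# A

The numeral's case and figure indicate a minor seventh chord. In D major its root, scale degree 6, is B.
Stacking thirds from B gives B-D-F#-A.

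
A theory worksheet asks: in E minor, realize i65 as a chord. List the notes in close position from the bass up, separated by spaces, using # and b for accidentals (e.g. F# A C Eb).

In E minor, scale degree 1 is E, and the diatonic chord built there is a minor seventh chord.
Stacking thirds from E gives E-G-B-D.
With the 65 figure the chord is in first inversion; from the bass G upward in close position it reads G-B-D-E.

G B D E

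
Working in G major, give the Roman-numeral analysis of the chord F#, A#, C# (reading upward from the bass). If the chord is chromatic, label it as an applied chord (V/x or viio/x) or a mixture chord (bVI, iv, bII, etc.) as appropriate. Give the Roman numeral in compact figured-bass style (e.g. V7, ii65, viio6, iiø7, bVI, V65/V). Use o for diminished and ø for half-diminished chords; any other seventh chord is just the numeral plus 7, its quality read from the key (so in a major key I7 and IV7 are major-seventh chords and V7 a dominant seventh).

V/iii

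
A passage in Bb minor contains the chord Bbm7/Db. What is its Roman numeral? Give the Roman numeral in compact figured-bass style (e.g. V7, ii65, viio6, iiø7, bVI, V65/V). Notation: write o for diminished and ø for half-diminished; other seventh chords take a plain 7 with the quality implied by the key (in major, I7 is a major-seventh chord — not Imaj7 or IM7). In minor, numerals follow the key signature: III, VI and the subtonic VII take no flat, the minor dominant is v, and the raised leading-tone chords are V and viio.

i65

The pitches Bb-Db-F-Ab form a minor seventh chord rooted on Bb.
In Bb minor, Bb is the tonic; the diatonic minor seventh chord there is i7.
With Db in the bass the chord is in first inversion, so the figured bass is 65.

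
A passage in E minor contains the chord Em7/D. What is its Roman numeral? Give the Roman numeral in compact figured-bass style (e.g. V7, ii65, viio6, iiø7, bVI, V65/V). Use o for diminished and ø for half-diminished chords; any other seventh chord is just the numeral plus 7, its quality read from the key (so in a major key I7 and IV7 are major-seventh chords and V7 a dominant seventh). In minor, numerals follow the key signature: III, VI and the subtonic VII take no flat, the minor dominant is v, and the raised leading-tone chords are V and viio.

i42

The pitches E-G-B-D form a minor seventh chord rooted on E.
In E minor, E is the tonic; the diatonic minor seventh chord there is i7.
With D in the bass the chord is in third inversion, so the figured bass is 42.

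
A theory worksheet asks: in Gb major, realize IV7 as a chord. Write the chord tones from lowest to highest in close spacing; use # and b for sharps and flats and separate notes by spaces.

In Gb major, the fourth degree is Cb, and the diatonic chord built there is a major seventh chord.
Stacking thirds from Cb gives Cb-Eb-Gb-Bb.

Cb Eb Gb Bb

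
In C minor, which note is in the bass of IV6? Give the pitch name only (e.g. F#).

IV in C minor has root F; the chord is F-A-C.
The figure 6 means first inversion — the third is in the bass.

A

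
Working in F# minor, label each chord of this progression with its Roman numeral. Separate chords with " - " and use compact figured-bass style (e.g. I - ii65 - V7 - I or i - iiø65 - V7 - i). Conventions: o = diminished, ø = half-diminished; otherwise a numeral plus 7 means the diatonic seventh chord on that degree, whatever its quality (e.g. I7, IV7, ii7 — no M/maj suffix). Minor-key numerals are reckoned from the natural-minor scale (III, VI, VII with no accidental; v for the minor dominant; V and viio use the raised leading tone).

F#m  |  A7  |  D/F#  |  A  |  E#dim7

F#m: root F# is the tonic; minor triad there is i.
A7: a dominant seventh chord on A, the applied dominant of VI → V7/VI.
D/F# has root D, degree 6 in F# minor, so VI6.
A has root A, degree 3 in F# minor, so III.
E#dim7: fully diminished seventh chord on E# = scale degree 7 → viio7.

i - V7/VI - VI6 - III - viio7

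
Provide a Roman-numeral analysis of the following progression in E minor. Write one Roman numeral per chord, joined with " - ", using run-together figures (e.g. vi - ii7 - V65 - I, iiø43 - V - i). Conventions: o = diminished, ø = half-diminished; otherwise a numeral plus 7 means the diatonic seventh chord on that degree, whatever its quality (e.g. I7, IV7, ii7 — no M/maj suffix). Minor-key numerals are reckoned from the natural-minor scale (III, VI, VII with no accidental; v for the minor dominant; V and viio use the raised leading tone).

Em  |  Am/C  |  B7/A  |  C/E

i - iv6 - V42 - VI6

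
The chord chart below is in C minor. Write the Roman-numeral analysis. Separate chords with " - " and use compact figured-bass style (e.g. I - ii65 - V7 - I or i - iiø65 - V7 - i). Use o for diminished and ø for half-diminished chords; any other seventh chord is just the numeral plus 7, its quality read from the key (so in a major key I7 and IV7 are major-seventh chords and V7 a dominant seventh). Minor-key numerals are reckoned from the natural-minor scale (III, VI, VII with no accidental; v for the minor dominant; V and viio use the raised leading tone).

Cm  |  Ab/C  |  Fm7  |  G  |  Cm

i - VI6 - iv7 - V - i

Cm: root C is the tonic; minor triad there is i.
Ab/C has root Ab, degree 6 in C minor, so VI6.
Fm7: root F is the subdominant; minor seventh chord there is iv7.
G: root G is the dominant; major triad there is V.
Cm: minor triad on C = scale degree 1 → i.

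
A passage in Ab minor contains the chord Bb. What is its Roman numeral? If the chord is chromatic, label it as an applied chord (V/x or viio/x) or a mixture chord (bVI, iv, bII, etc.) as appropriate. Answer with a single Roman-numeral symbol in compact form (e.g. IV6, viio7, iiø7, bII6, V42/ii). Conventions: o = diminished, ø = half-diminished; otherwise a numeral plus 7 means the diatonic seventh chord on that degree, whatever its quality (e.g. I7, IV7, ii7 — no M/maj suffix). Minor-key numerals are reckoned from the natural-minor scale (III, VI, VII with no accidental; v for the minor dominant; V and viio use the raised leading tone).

The pitches Bb-D-F form a major triad rooted on Bb.
Bb is not a diatonic chord root with this quality in Ab minor, but it lies a perfect fifth above Eb (V), so the chord functions as an applied dominant of V.

V/V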